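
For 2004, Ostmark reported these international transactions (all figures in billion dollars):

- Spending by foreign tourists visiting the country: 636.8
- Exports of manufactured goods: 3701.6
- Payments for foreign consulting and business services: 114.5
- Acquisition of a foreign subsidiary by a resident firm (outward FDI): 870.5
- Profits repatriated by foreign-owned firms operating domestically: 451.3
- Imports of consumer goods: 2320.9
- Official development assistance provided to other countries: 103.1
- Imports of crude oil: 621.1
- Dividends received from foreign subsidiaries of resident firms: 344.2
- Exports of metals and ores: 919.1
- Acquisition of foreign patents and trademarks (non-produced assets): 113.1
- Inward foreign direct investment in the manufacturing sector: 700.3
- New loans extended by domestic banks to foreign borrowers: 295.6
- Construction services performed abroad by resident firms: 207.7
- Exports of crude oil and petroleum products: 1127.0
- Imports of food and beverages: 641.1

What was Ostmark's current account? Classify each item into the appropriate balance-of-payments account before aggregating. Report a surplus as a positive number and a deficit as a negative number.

2684.4

Goods: -2320.9 + 3701.6 + 1127.0 - 641.1 - 621.1 + 919.1 = 2164.6
Services: 207.7 + 636.8 - 114.5 = 730.0
Primary income: -451.3 + 344.2 = -107.1
Secondary income: -103.1
Current account = 2164.6 + 730.0 + (-107.1) + (-103.1) = 2684.4
(Excluded from the current account — financial account: acquisition of a foreign subsidiary by a resident firm (outward FDI) 870.5, inward foreign direct investment in the manufacturing sector 700.3, new loans extended by domestic banks to foreign borrowers 295.6; capital account: acquisition of foreign patents and trademarks (non-produced assets) 113.1.)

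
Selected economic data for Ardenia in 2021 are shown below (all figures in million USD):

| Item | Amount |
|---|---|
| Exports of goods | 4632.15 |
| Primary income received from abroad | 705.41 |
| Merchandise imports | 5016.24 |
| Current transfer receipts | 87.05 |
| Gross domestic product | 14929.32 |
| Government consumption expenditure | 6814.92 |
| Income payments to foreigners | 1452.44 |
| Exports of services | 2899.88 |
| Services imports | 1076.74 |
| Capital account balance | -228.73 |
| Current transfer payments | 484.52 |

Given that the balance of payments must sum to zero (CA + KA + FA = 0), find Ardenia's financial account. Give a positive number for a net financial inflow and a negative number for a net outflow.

Goods balance = 4632.15 - 5016.24 = -384.09
Services balance = 2899.88 - 1076.74 = 1823.14
Trade balance (goods + services) = -384.09 + 1823.14 = 1439.05
Net primary income = 705.41 - 1452.44 = -747.03
Net secondary income = 87.05 - 484.52 = -397.47
Current account = 1439.05 + (-747.03) + (-397.47) = 294.55
Financial account = -(294.55 + (-228.73)) = -65.82

-65.82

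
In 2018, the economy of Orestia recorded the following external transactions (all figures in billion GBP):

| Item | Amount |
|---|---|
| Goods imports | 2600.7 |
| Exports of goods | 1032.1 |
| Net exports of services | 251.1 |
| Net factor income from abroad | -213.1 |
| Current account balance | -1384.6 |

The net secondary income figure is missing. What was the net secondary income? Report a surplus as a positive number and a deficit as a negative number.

146.0

Current account = goods balance + services balance + net primary income + net secondary income
Sum of the known components = -1530.6
Net secondary income = CA - (known components) = -1384.6 - (-1530.6) = 146.0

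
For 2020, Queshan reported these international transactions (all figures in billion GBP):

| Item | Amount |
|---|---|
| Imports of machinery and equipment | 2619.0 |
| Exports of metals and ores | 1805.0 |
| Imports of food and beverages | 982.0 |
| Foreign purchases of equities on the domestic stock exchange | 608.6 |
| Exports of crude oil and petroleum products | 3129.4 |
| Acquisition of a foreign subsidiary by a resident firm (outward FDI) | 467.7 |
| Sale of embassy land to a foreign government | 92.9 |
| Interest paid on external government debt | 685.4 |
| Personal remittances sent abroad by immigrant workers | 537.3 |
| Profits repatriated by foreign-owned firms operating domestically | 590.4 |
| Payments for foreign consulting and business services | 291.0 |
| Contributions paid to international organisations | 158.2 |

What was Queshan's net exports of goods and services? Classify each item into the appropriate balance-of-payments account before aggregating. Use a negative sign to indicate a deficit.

Goods: 1805.0 - 982.0 - 2619.0 + 3129.4 = 1333.4
Services: -291.0
Trade balance = 1333.4 + (-291.0) = 1042.4
(Excluded from the trade balance — financial account: foreign purchases of equities on the domestic stock exchange 608.6, acquisition of a foreign subsidiary by a resident firm (outward FDI) 467.7; capital account: sale of embassy land to a foreign government 92.9; primary income: interest paid on external government debt 685.4, profits repatriated by foreign-owned firms operating domestically 590.4; secondary income: personal remittances sent abroad by immigrant workers 537.3, contributions paid to international organisations 158.2.)

1042.4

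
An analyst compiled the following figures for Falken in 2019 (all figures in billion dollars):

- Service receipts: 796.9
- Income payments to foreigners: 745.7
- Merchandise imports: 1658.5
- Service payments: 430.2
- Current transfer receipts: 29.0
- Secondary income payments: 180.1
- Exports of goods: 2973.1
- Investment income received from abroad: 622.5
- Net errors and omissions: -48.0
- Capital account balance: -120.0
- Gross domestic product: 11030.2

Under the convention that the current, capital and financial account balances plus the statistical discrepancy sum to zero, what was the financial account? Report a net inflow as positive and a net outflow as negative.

-1239.0

Goods balance = 2973.1 - 1658.5 = 1314.6
Services balance = 796.9 - 430.2 = 366.7
Trade balance (goods + services) = 1314.6 + 366.7 = 1681.3
Net primary income = 622.5 - 745.7 = -123.2
Net secondary income = 29.0 - 180.1 = -151.1
Current account = 1681.3 + (-123.2) + (-151.1) = 1407.0
Financial account = -(1407.0 + (-120.0) + (-48.0)) = -1239.0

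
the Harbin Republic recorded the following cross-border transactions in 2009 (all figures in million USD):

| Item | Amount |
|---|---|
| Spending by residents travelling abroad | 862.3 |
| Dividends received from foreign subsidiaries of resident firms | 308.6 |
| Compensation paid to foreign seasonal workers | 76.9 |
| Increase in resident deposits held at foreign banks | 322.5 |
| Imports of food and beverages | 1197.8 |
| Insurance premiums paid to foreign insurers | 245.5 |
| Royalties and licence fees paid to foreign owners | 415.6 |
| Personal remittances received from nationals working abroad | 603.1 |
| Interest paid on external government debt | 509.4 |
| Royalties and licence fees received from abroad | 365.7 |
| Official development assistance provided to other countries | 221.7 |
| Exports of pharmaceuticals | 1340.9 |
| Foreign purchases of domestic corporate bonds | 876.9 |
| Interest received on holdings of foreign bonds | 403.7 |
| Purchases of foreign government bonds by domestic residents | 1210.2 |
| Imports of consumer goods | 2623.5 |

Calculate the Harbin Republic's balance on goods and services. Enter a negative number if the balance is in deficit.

Goods: 1340.9 - 2623.5 - 1197.8 = -2480.4
Services: 365.7 - 245.5 - 415.6 - 862.3 = -1157.7
Trade balance = -2480.4 + (-1157.7) = -3638.1
(Excluded from the trade balance — primary income: dividends received from foreign subsidiaries of resident firms 308.6, compensation paid to foreign seasonal workers 76.9, interest paid on external government debt 509.4, interest received on holdings of foreign bonds 403.7; financial account: increase in resident deposits held at foreign banks 322.5, foreign purchases of domestic corporate bonds 876.9, purchases of foreign government bonds by domestic residents 1210.2; secondary income: personal remittances received from nationals working abroad 603.1, official development assistance provided to other countries 221.7.)

-3638.1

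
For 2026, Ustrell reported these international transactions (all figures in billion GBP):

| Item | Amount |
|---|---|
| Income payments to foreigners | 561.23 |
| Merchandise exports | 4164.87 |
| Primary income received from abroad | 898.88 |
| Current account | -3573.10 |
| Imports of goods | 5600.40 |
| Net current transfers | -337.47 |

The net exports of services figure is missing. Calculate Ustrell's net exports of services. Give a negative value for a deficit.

Current account = goods balance + services balance + net primary income + net secondary income
Sum of the known components = -1435.35
Net exports of services = CA - (known components) = -3573.10 - (-1435.35) = -2137.75

-2137.75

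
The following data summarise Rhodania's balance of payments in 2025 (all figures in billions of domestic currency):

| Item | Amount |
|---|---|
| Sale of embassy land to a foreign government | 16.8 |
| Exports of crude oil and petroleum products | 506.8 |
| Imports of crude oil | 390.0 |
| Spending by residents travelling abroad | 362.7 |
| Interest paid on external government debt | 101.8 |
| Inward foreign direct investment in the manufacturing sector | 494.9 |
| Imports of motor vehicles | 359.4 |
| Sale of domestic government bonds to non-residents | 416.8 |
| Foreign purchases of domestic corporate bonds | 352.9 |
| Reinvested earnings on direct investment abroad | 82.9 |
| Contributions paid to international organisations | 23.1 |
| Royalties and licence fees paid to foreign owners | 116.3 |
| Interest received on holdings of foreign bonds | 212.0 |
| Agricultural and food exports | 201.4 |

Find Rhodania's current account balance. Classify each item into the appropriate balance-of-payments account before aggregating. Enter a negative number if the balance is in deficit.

-350.2

Goods: -359.4 + 506.8 - 390.0 + 201.4 = -41.2
Services: -362.7 - 116.3 = -479.0
Primary income: 82.9 - 101.8 + 212.0 = 193.1
Secondary income: -23.1
Current account = (-41.2) + (-479.0) + 193.1 + (-23.1) = -350.2
(Excluded from the current account — capital account: sale of embassy land to a foreign government 16.8; financial account: inward foreign direct investment in the manufacturing sector 494.9, sale of domestic government bonds to non-residents 416.8, foreign purchases of domestic corporate bonds 352.9.)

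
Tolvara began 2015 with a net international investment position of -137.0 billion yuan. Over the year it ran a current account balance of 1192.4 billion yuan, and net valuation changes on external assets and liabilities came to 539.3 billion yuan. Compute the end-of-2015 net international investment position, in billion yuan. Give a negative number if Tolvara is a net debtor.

1594.7

Change in NIIP = current account + net valuation change = 1192.4 + 539.3 = 1731.7
End-of-year NIIP = -137.0 + 1731.7 = 1594.7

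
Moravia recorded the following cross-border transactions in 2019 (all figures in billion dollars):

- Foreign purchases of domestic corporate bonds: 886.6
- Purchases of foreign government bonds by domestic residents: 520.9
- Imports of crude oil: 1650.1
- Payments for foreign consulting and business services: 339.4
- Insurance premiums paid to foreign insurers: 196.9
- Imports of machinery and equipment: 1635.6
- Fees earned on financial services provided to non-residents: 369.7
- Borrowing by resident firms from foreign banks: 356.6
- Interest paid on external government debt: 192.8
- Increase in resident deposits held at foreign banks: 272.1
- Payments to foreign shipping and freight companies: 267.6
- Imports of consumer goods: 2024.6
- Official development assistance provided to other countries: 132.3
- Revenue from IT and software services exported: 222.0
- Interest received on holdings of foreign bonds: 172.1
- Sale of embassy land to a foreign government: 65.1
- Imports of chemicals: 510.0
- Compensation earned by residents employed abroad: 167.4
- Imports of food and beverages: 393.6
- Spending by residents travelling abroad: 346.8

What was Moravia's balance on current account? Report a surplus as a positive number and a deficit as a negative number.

-6758.5

Goods: -393.6 - 2024.6 - 510.0 - 1635.6 - 1650.1 = -6213.9
Services: -346.8 - 196.9 - 339.4 + 369.7 - 267.6 + 222.0 = -559.0
Primary income: 172.1 + 167.4 - 192.8 = 146.7
Secondary income: -132.3
Current account = (-6213.9) + (-559.0) + 146.7 + (-132.3) = -6758.5
(Excluded from the current account — financial account: foreign purchases of domestic corporate bonds 886.6, purchases of foreign government bonds by domestic residents 520.9, borrowing by resident firms from foreign banks 356.6, increase in resident deposits held at foreign banks 272.1; capital account: sale of embassy land to a foreign government 65.1.)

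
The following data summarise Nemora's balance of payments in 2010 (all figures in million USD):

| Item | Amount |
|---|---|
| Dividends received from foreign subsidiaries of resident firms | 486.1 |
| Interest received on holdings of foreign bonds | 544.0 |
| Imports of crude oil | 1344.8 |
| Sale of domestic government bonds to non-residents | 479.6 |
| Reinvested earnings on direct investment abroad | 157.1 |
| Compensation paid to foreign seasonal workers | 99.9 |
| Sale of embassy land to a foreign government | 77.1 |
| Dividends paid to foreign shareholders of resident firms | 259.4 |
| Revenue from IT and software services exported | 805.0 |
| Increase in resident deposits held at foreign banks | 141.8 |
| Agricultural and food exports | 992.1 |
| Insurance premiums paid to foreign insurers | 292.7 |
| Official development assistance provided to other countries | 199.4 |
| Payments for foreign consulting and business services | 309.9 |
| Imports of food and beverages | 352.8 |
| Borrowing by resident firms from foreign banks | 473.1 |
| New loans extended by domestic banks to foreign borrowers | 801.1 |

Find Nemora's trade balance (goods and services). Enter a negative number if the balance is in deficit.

Goods: -352.8 - 1344.8 + 992.1 = -705.5
Services: -292.7 + 805.0 - 309.9 = 202.4
Trade balance = -705.5 + 202.4 = -503.1
(Excluded from the trade balance — primary income: dividends received from foreign subsidiaries of resident firms 486.1, interest received on holdings of foreign bonds 544.0, reinvested earnings on direct investment abroad 157.1, compensation paid to foreign seasonal workers 99.9, dividends paid to foreign shareholders of resident firms 259.4; financial account: sale of domestic government bonds to non-residents 479.6, increase in resident deposits held at foreign banks 141.8, borrowing by resident firms from foreign banks 473.1, new loans extended by domestic banks to foreign borrowers 801.1; capital account: sale of embassy land to a foreign government 77.1; secondary income: official development assistance provided to other countries 199.4.)

-503.1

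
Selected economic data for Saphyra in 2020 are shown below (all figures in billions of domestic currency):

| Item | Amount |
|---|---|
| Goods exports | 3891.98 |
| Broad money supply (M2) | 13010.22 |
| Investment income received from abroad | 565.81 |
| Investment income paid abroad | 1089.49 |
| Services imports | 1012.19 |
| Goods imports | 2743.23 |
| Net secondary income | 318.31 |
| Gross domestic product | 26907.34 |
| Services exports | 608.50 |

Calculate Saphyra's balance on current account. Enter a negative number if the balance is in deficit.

539.69

Goods balance = 3891.98 - 2743.23 = 1148.75
Services balance = 608.50 - 1012.19 = -403.69
Trade balance (goods + services) = 1148.75 + (-403.69) = 745.06
Net primary income = 565.81 - 1089.49 = -523.68
Net secondary income = 318.31
Current account = 745.06 + (-523.68) + 318.31 = 539.69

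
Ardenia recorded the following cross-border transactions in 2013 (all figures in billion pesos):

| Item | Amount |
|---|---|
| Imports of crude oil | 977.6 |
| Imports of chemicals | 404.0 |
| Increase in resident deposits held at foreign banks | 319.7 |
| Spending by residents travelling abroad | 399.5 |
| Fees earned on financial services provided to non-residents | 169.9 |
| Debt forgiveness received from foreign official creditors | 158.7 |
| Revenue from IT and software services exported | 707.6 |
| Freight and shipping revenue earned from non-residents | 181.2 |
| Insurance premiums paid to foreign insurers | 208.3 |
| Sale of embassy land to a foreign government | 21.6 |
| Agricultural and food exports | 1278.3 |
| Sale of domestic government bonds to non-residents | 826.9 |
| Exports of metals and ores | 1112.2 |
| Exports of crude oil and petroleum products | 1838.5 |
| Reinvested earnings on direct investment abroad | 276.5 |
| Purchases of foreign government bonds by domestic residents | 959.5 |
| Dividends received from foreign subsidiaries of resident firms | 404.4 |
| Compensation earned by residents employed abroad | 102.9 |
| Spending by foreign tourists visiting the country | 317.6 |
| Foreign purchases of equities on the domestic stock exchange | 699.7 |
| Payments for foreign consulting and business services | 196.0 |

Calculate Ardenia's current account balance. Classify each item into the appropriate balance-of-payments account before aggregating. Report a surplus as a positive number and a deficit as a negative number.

Goods: 1278.3 - 977.6 + 1112.2 - 404.0 + 1838.5 = 2847.4
Services: 707.6 + 181.2 + 317.6 - 208.3 + 169.9 - 399.5 - 196.0 = 572.5
Primary income: 102.9 + 276.5 + 404.4 = 783.8
Current account = 2847.4 + 572.5 + 783.8 = 4203.7
(Excluded from the current account — financial account: increase in resident deposits held at foreign banks 319.7, sale of domestic government bonds to non-residents 826.9, purchases of foreign government bonds by domestic residents 959.5, foreign purchases of equities on the domestic stock exchange 699.7; capital account: debt forgiveness received from foreign official creditors 158.7, sale of embassy land to a foreign government 21.6.)

4203.7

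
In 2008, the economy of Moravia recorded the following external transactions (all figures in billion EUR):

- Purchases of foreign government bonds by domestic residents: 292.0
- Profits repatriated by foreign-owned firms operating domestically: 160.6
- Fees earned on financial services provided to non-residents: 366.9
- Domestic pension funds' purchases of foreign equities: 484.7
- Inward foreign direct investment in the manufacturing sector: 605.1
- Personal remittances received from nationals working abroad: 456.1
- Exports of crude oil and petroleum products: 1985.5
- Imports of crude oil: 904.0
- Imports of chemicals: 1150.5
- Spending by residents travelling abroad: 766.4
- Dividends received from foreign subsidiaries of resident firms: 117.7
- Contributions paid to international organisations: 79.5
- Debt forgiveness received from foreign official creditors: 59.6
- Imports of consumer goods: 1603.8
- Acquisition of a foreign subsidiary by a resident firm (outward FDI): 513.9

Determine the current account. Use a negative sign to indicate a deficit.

-1738.6

Goods: -904.0 + 1985.5 - 1603.8 - 1150.5 = -1672.8
Services: -766.4 + 366.9 = -399.5
Primary income: -160.6 + 117.7 = -42.9
Secondary income: -79.5 + 456.1 = 376.6
Current account = (-1672.8) + (-399.5) + (-42.9) + 376.6 = -1738.6
(Excluded from the current account — financial account: purchases of foreign government bonds by domestic residents 292.0, domestic pension funds' purchases of foreign equities 484.7, inward foreign direct investment in the manufacturing sector 605.1, acquisition of a foreign subsidiary by a resident firm (outward FDI) 513.9; capital account: debt forgiveness received from foreign official creditors 59.6.)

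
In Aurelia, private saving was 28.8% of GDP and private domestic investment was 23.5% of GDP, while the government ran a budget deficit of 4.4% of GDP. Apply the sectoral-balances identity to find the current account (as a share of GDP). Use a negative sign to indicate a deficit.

0.9

By the sectoral-balances identity, CA = (S_private - I) + (T - G).
Private balance = 28.8 - 23.5 = 5.3
Government balance (T - G) = -4.4
CA = 5.3 + (-4.4) = 0.9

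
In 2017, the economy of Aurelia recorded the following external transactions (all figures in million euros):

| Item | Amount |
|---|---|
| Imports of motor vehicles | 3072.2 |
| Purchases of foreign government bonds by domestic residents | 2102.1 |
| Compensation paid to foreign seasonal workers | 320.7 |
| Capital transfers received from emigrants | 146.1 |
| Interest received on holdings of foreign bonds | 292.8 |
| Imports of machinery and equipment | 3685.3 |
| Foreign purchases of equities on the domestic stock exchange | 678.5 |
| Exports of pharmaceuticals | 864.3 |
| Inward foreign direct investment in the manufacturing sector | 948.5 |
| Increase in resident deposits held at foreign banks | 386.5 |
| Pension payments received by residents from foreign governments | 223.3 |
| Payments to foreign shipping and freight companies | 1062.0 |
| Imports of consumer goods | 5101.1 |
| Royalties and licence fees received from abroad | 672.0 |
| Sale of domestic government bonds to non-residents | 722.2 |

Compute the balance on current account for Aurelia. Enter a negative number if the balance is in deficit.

Goods: -3072.2 - 3685.3 + 864.3 - 5101.1 = -10994.3
Services: 672.0 - 1062.0 = -390.0
Primary income: 292.8 - 320.7 = -27.9
Secondary income: 223.3
Current account = (-10994.3) + (-390.0) + (-27.9) + 223.3 = -11188.9
(Excluded from the current account — financial account: purchases of foreign government bonds by domestic residents 2102.1, foreign purchases of equities on the domestic stock exchange 678.5, inward foreign direct investment in the manufacturing sector 948.5, increase in resident deposits held at foreign banks 386.5, sale of domestic government bonds to non-residents 722.2; capital account: capital transfers received from emigrants 146.1.)

-11188.9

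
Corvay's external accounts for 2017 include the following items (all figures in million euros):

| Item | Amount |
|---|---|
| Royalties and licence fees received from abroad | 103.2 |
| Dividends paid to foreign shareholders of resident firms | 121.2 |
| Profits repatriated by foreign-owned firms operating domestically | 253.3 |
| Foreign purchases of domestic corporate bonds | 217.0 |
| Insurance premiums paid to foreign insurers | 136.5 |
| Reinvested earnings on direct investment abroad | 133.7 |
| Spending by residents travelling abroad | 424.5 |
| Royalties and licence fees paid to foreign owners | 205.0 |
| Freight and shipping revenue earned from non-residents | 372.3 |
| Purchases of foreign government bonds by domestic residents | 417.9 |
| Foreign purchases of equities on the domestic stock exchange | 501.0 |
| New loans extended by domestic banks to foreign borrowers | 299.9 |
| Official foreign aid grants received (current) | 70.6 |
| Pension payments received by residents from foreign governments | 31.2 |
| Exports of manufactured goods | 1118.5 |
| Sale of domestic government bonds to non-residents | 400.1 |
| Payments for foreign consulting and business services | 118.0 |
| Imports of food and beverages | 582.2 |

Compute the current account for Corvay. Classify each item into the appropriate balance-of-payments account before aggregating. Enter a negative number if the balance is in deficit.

-11.2

Goods: 1118.5 - 582.2 = 536.3
Services: -205.0 - 118.0 - 424.5 + 103.2 - 136.5 + 372.3 = -408.5
Primary income: 133.7 - 121.2 - 253.3 = -240.8
Secondary income: 70.6 + 31.2 = 101.8
Current account = 536.3 + (-408.5) + (-240.8) + 101.8 = -11.2
(Excluded from the current account — financial account: foreign purchases of domestic corporate bonds 217.0, purchases of foreign government bonds by domestic residents 417.9, foreign purchases of equities on the domestic stock exchange 501.0, new loans extended by domestic banks to foreign borrowers 299.9, sale of domestic government bonds to non-residents 400.1.)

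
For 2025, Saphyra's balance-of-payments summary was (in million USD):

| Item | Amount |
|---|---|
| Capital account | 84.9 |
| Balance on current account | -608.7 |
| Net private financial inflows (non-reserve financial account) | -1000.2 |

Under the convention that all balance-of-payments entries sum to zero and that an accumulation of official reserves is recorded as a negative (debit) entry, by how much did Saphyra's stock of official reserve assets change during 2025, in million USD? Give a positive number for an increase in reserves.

-1524.0

Official reserve transactions balance = -((-608.7) + 84.9 + (-1000.2)) = 1524.0
An accumulation of reserves is recorded as a debit (negative entry), so the change in the stock of reserves is the negative of that balance.
Change in official reserves = -(1524.0) = -1524.0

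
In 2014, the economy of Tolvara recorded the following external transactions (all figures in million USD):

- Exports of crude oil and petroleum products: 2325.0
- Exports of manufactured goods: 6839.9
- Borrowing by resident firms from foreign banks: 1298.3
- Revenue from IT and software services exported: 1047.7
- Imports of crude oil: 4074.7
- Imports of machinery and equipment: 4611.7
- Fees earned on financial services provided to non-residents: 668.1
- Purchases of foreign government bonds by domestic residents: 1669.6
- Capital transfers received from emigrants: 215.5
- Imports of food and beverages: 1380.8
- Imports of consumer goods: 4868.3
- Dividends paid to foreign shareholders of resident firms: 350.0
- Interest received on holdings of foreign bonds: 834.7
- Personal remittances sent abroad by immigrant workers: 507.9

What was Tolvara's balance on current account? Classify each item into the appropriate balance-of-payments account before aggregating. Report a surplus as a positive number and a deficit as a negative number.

Goods: -4611.7 + 2325.0 + 6839.9 - 4074.7 - 4868.3 - 1380.8 = -5770.6
Services: 668.1 + 1047.7 = 1715.8
Primary income: 834.7 - 350.0 = 484.7
Secondary income: -507.9
Current account = (-5770.6) + 1715.8 + 484.7 + (-507.9) = -4078.0
(Excluded from the current account — financial account: borrowing by resident firms from foreign banks 1298.3, purchases of foreign government bonds by domestic residents 1669.6; capital account: capital transfers received from emigrants 215.5.)

-4078.0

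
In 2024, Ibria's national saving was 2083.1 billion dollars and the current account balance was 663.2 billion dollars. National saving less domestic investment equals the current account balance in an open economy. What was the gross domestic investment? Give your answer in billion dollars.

I = S - CA = 2083.1 - 663.2 = 1419.9

1419.9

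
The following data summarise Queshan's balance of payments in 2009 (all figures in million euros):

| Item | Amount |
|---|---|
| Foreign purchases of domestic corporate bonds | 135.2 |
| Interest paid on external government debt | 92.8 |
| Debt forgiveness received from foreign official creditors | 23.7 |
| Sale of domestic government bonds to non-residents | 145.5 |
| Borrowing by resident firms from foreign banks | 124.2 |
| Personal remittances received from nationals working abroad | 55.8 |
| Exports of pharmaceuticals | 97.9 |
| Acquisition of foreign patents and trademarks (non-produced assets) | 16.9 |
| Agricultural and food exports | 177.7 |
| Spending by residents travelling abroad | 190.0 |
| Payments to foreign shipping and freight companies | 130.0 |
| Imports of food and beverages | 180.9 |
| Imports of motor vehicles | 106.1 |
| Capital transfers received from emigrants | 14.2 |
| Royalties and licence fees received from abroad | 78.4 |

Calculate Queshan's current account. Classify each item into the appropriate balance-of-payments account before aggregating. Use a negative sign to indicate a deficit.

-290.0

Goods: -180.9 - 106.1 + 97.9 + 177.7 = -11.4
Services: 78.4 - 190.0 - 130.0 = -241.6
Primary income: -92.8
Secondary income: 55.8
Current account = (-11.4) + (-241.6) + (-92.8) + 55.8 = -290.0
(Excluded from the current account — financial account: foreign purchases of domestic corporate bonds 135.2, sale of domestic government bonds to non-residents 145.5, borrowing by resident firms from foreign banks 124.2; capital account: debt forgiveness received from foreign official creditors 23.7, acquisition of foreign patents and trademarks (non-produced assets) 16.9, capital transfers received from emigrants 14.2.)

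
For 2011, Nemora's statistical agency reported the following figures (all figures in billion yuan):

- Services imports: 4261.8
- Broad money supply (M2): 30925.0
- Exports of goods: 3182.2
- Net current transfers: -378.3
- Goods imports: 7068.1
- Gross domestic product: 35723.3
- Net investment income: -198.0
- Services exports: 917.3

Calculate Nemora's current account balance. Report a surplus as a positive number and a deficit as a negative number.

Goods balance = 3182.2 - 7068.1 = -3885.9
Services balance = 917.3 - 4261.8 = -3344.5
Trade balance (goods + services) = -3885.9 + (-3344.5) = -7230.4
Net primary income = -198.0
Net secondary income = -378.3
Current account = -7230.4 + (-198.0) + (-378.3) = -7806.7

-7806.7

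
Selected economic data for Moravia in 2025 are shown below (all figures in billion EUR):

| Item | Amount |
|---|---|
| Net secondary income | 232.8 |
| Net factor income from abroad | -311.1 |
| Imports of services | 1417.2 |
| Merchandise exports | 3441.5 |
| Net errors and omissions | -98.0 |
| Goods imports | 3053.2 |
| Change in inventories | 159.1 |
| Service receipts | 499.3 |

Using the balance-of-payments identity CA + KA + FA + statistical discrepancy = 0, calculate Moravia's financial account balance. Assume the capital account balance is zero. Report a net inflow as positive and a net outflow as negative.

705.9

Goods balance = 3441.5 - 3053.2 = 388.3
Services balance = 499.3 - 1417.2 = -917.9
Trade balance (goods + services) = 388.3 + (-917.9) = -529.6
Net primary income = -311.1
Net secondary income = 232.8
Current account = -529.6 + (-311.1) + 232.8 = -607.9
Financial account = -(-607.9 + (-98.0)) = 705.9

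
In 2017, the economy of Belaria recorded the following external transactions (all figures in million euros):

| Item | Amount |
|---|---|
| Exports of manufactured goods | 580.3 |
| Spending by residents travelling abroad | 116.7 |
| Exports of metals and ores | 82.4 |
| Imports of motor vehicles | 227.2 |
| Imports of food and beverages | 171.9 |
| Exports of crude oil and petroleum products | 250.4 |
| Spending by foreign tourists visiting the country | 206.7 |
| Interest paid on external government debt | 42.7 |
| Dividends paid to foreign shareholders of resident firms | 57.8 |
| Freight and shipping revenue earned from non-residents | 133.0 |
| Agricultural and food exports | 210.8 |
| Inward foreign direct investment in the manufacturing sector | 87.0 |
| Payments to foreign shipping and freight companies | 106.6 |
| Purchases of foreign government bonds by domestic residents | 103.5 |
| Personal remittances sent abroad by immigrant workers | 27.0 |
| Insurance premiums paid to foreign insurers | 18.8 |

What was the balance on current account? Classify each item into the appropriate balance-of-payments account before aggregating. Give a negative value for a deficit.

694.9

Goods: 82.4 + 250.4 + 580.3 + 210.8 - 227.2 - 171.9 = 724.8
Services: -106.6 - 18.8 - 116.7 + 133.0 + 206.7 = 97.6
Primary income: -57.8 - 42.7 = -100.5
Secondary income: -27.0
Current account = 724.8 + 97.6 + (-100.5) + (-27.0) = 694.9
(Excluded from the current account — financial account: inward foreign direct investment in the manufacturing sector 87.0, purchases of foreign government bonds by domestic residents 103.5.)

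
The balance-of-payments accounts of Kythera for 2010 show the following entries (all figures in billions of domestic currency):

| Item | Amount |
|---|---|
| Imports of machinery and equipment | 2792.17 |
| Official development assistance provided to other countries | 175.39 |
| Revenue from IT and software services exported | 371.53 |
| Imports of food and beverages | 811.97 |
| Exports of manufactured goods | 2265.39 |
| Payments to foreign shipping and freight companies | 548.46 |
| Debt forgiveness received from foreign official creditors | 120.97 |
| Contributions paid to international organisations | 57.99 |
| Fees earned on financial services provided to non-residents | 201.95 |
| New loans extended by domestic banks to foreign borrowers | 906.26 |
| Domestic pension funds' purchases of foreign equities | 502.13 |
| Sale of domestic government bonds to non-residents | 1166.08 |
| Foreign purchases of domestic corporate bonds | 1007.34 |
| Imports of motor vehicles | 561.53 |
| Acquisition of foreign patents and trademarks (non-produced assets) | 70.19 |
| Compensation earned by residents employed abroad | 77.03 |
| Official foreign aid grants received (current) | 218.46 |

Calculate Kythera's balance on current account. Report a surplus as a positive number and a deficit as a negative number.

Goods: 2265.39 - 561.53 - 2792.17 - 811.97 = -1900.28
Services: 201.95 + 371.53 - 548.46 = 25.02
Primary income: 77.03
Secondary income: 218.46 - 57.99 - 175.39 = -14.92
Current account = (-1900.28) + 25.02 + 77.03 + (-14.92) = -1813.15
(Excluded from the current account — capital account: debt forgiveness received from foreign official creditors 120.97, acquisition of foreign patents and trademarks (non-produced assets) 70.19; financial account: new loans extended by domestic banks to foreign borrowers 906.26, domestic pension funds' purchases of foreign equities 502.13, sale of domestic government bonds to non-residents 1166.08, foreign purchases of domestic corporate bonds 1007.34.)

-1813.15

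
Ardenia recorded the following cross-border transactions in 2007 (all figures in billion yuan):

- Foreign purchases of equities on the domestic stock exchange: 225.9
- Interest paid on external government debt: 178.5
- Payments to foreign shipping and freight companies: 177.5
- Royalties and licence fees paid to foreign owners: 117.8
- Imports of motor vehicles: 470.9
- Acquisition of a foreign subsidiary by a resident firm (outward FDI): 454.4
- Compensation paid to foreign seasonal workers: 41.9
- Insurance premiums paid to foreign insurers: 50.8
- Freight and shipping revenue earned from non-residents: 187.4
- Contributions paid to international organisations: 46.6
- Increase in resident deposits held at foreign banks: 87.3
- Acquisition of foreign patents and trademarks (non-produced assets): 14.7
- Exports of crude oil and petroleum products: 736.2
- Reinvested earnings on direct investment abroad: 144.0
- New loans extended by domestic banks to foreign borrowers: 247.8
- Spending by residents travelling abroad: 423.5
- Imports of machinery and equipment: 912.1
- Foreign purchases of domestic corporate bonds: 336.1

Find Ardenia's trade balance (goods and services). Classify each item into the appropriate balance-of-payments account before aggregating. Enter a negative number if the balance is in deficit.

Goods: 736.2 - 470.9 - 912.1 = -646.8
Services: -117.8 + 187.4 - 50.8 - 177.5 - 423.5 = -582.2
Trade balance = -646.8 + (-582.2) = -1229.0
(Excluded from the trade balance — financial account: foreign purchases of equities on the domestic stock exchange 225.9, acquisition of a foreign subsidiary by a resident firm (outward FDI) 454.4, increase in resident deposits held at foreign banks 87.3, new loans extended by domestic banks to foreign borrowers 247.8, foreign purchases of domestic corporate bonds 336.1; primary income: interest paid on external government debt 178.5, compensation paid to foreign seasonal workers 41.9, reinvested earnings on direct investment abroad 144.0; secondary income: contributions paid to international organisations 46.6; capital account: acquisition of foreign patents and trademarks (non-produced assets) 14.7.)

-1229.0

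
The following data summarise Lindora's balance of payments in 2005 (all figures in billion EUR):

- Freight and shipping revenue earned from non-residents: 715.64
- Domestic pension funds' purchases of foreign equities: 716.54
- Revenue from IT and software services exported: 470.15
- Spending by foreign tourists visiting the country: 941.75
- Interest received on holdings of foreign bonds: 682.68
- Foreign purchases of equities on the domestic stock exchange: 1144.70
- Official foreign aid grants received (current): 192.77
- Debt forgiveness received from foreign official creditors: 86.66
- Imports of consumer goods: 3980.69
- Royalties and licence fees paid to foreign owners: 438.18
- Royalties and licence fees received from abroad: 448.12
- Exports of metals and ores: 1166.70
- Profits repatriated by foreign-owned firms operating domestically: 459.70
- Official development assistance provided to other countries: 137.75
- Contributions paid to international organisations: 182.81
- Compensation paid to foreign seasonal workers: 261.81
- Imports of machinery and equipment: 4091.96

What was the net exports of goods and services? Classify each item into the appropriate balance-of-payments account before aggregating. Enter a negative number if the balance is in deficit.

Goods: 1166.70 - 3980.69 - 4091.96 = -6905.95
Services: 470.15 - 438.18 + 715.64 + 941.75 + 448.12 = 2137.48
Trade balance = -6905.95 + 2137.48 = -4768.47
(Excluded from the trade balance — financial account: domestic pension funds' purchases of foreign equities 716.54, foreign purchases of equities on the domestic stock exchange 1144.70; primary income: interest received on holdings of foreign bonds 682.68, profits repatriated by foreign-owned firms operating domestically 459.70, compensation paid to foreign seasonal workers 261.81; secondary income: official foreign aid grants received (current) 192.77, official development assistance provided to other countries 137.75, contributions paid to international organisations 182.81; capital account: debt forgiveness received from foreign official creditors 86.66.)

-4768.47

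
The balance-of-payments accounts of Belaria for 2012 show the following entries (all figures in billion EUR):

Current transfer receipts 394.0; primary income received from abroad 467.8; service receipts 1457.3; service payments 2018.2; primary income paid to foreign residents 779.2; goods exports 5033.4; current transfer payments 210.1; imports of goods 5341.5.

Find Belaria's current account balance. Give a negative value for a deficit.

Goods balance = 5033.4 - 5341.5 = -308.1
Services balance = 1457.3 - 2018.2 = -560.9
Trade balance (goods + services) = -308.1 + (-560.9) = -869.0
Net primary income = 467.8 - 779.2 = -311.4
Net secondary income = 394.0 - 210.1 = 183.9
Current account = -869.0 + (-311.4) + 183.9 = -996.5

-996.5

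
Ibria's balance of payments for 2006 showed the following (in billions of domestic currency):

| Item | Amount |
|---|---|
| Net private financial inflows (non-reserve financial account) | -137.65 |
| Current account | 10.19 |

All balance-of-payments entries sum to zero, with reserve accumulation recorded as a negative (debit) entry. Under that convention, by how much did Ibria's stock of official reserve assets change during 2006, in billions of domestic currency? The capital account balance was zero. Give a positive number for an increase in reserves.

Official reserve transactions balance = -(10.19 + (-137.65)) = 127.46
An accumulation of reserves is recorded as a debit (negative entry), so the change in the stock of reserves is the negative of that balance.
Change in official reserves = -(127.46) = -127.46

-127.46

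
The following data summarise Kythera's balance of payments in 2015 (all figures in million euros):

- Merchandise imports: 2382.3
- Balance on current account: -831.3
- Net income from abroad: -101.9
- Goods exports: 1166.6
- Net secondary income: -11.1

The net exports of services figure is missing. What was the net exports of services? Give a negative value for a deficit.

Current account = goods balance + services balance + net primary income + net secondary income
Sum of the known components = -1328.7
Net exports of services = CA - (known components) = -831.3 - (-1328.7) = 497.4

497.4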